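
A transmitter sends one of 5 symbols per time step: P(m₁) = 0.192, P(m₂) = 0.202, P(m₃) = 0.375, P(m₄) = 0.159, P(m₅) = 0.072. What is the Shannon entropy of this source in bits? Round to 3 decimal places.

2.149 bits

H = −Σ pᵢ log₂ pᵢ.
−0.192·log₂(0.192) = 0.4571
−0.202·log₂(0.202) = 0.4661
−0.375·log₂(0.375) = 0.5306
−0.159·log₂(0.159) = 0.4218
−0.072·log₂(0.072) = 0.2733
Sum ≈ 2.1490 → 2.149 bits.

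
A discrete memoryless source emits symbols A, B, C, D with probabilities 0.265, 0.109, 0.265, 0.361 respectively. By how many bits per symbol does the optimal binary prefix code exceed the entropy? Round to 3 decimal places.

Entropy H = −Σ p log₂ p ≈ 1.8946 bits.
Huffman merges: 109/1000+53/200→187/500; 53/200+361/1000→313/500; 187/500+313/500→1. L = 2 ≈ 2.0000.
L − H = 2.0000 − 1.8946 = 0.105 bits.

0.105 bits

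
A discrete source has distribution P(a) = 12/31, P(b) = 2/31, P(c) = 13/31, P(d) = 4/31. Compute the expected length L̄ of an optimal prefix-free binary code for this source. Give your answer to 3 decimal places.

1.774 bits/symbol

Repeatedly combine the two least-probable nodes; the expected code length is the sum of the merged weights.
merge 2/31 + 4/31 → 6/31
merge 6/31 + 12/31 → 18/31
merge 13/31 + 18/31 → 1
L = 6/31 + 18/31 + 1 = 55/31 ≈ 1.774 bits/symbol.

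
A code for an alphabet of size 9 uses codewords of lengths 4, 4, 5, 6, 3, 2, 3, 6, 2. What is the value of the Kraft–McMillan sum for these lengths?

With common denominator 2^6 = 64: Σ 2^(−ℓᵢ) = 4/64 + 4/64 + 2/64 + 1/64 + 8/64 + 16/64 + 8/64 + 1/64 + 16/64 = 60/64 = 0.9375.

0.9375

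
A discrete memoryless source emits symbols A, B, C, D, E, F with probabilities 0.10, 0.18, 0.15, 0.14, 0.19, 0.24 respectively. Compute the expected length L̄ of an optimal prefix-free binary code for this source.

2.57 bits/symbol

Repeatedly combine the two least-probable nodes; the expected code length is the sum of the merged weights.
merge 1/10 + 7/50 → 6/25
merge 3/20 + 9/50 → 33/100
merge 19/100 + 6/25 → 43/100
merge 6/25 + 33/100 → 57/100
merge 43/100 + 57/100 → 1
L = 6/25 + 33/100 + 43/100 + 57/100 + 1 = 257/100 = 2.57 bits/symbol.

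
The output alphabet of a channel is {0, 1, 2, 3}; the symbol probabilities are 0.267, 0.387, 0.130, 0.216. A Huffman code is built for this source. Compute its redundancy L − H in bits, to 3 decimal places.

Entropy H = −Σ p log₂ p ≈ 1.8989 bits.
Huffman merges: 13/100+27/125→173/500; 267/1000+173/500→613/1000; 387/1000+613/1000→1. L = 1959/1000 ≈ 1.9590.
L − H = 1.9590 − 1.8989 = 0.060 bits.

0.060 bits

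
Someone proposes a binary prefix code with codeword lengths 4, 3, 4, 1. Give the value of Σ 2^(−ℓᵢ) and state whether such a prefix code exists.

With common denominator 2^4 = 16: Σ 2^(−ℓᵢ) = 1/16 + 2/16 + 1/16 + 8/16 = 12/16 = 0.75.
Kraft's inequality requires Σ ≤ 1; here Σ = 0.75 ≤ 1, so such a prefix code exists.

0.75; yes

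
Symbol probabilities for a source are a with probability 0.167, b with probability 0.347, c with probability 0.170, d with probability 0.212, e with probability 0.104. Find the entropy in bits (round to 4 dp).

2.2097 bits

H = −Σ pᵢ log₂ pᵢ.
−0.167·log₂(0.167) = 0.4312
−0.347·log₂(0.347) = 0.5299
−0.170·log₂(0.170) = 0.4346
−0.212·log₂(0.212) = 0.4744
−0.104·log₂(0.104) = 0.3396
Sum ≈ 2.2097 → 2.2097 bits.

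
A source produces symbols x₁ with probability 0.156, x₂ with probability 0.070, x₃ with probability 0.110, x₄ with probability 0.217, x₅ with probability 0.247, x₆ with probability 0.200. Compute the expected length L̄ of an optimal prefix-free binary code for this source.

2.516 bits/symbol

Repeatedly combine the two least-probable nodes; the expected code length is the sum of the merged weights.
merge 7/100 + 11/100 → 9/50
merge 39/250 + 9/50 → 42/125
merge 1/5 + 217/1000 → 417/1000
merge 247/1000 + 42/125 → 583/1000
merge 417/1000 + 583/1000 → 1
L = 9/50 + 42/125 + 417/1000 + 583/1000 + 1 = 629/250 = 2.516 bits/symbol.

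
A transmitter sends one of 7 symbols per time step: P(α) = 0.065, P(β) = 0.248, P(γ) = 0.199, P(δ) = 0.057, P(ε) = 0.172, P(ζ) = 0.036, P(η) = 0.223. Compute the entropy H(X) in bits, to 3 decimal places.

H = −Σ pᵢ log₂ pᵢ.
−0.065·log₂(0.065) = 0.2563
−0.248·log₂(0.248) = 0.4989
−0.199·log₂(0.199) = 0.4635
−0.057·log₂(0.057) = 0.2356
−0.172·log₂(0.172) = 0.4368
−0.036·log₂(0.036) = 0.1727
−0.223·log₂(0.223) = 0.4828
Sum ≈ 2.5465 → 2.546 bits.

2.546 bits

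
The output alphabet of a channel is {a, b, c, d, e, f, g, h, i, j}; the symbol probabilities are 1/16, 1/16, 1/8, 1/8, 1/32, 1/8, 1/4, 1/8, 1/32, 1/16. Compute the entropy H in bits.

3.0625 bits

Each probability is a power of 1/2, so log₂(1/p) is an integer.
H = Σ p·log₂(1/p) = 1/16·4 + 1/16·4 + 1/8·3 + 1/8·3 + 1/32·5 + 1/8·3 + 1/4·2 + 1/8·3 + 1/32·5 + 1/16·4 = 3.0625 bits.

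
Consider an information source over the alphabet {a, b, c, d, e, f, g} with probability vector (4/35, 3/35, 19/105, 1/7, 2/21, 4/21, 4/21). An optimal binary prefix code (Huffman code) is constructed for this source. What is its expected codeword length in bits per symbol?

Repeatedly combine the two least-probable nodes; the expected code length is the sum of the merged weights.
merge 3/35 + 2/21 → 19/105
merge 4/35 + 1/7 → 9/35
merge 19/105 + 19/105 → 38/105
merge 4/21 + 4/21 → 8/21
merge 9/35 + 38/105 → 13/21
merge 8/21 + 13/21 → 1
L = 19/105 + 9/35 + 38/105 + 8/21 + 13/21 + 1 = 14/5 = 2.8 bits/symbol.

2.8 bits/symbol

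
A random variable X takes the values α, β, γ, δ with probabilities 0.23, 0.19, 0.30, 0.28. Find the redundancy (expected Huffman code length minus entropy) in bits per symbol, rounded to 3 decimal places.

0.022 bits

Entropy H = −Σ p log₂ p ≈ 1.9782 bits.
Huffman merges: 19/100+23/100→21/50; 7/25+3/10→29/50; 21/50+29/50→1. L = 2 ≈ 2.0000.
L − H = 2.0000 − 1.9782 = 0.022 bits.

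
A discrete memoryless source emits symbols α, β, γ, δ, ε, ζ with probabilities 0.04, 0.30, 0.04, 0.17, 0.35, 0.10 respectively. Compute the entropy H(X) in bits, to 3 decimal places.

2.189 bits

H = −Σ pᵢ log₂ pᵢ.
−0.04·log₂(0.04) = 0.1858
−0.30·log₂(0.30) = 0.5211
−0.04·log₂(0.04) = 0.1858
−0.17·log₂(0.17) = 0.4346
−0.35·log₂(0.35) = 0.5301
−0.10·log₂(0.10) = 0.3322
Sum ≈ 2.1895 → 2.189 bits.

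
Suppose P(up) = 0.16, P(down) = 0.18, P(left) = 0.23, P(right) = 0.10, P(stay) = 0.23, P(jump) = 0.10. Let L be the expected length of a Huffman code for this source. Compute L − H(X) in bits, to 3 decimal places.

0.032 bits

Entropy H = −Σ p log₂ p ≈ 2.5080 bits.
Huffman merges: 1/10+1/10→1/5; 4/25+9/50→17/50; 1/5+23/100→43/100; 23/100+17/50→57/100; 43/100+57/100→1. L = 127/50 ≈ 2.5400.
L − H = 2.5400 − 2.5080 = 0.032 bits.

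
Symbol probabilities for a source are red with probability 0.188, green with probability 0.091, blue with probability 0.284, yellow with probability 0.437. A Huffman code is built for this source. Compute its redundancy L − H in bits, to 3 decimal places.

Entropy H = −Σ p log₂ p ≈ 1.8056 bits.
Huffman merges: 91/1000+47/250→279/1000; 279/1000+71/250→563/1000; 437/1000+563/1000→1. L = 921/500 ≈ 1.8420.
L − H = 1.8420 − 1.8056 = 0.036 bits.

0.036 bits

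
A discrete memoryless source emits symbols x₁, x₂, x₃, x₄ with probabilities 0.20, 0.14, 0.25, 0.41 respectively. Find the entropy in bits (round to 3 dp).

1.889 bits

H = −Σ pᵢ log₂ pᵢ.
−0.20·log₂(0.20) = 0.4644
−0.14·log₂(0.14) = 0.3971
−0.25·log₂(0.25) = 0.5000
−0.41·log₂(0.41) = 0.5274
Sum ≈ 1.8889 → 1.889 bits.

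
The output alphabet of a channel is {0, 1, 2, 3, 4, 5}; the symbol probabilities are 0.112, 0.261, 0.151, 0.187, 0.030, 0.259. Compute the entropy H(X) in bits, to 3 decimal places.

2.380 bits

H = −Σ pᵢ log₂ pᵢ.
−0.112·log₂(0.112) = 0.3537
−0.261·log₂(0.261) = 0.5058
−0.151·log₂(0.151) = 0.4118
−0.187·log₂(0.187) = 0.4523
−0.030·log₂(0.030) = 0.1518
−0.259·log₂(0.259) = 0.5048
Sum ≈ 2.3802 → 2.380 bits.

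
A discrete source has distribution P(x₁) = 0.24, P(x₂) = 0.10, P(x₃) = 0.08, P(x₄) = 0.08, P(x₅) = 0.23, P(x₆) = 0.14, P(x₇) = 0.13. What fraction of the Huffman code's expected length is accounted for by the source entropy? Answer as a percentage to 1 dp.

Entropy H = −Σ p log₂ p ≈ 2.6768 bits.
Huffman merges: 2/25+2/25→4/25; 1/10+13/100→23/100; 7/50+4/25→3/10; 23/100+23/100→23/50; 6/25+3/10→27/50; 23/50+27/50→1. L = 269/100 ≈ 2.6900.
Efficiency = H/L = 2.6768/2.6900 = 99.5%.

99.5%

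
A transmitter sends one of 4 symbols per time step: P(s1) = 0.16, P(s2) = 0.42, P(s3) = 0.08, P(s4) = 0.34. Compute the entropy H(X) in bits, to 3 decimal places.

H = −Σ pᵢ log₂ pᵢ.
−0.16·log₂(0.16) = 0.4230
−0.42·log₂(0.42) = 0.5256
−0.08·log₂(0.08) = 0.2915
−0.34·log₂(0.34) = 0.5292
Sum ≈ 1.7693 → 1.769 bits.

1.769 bits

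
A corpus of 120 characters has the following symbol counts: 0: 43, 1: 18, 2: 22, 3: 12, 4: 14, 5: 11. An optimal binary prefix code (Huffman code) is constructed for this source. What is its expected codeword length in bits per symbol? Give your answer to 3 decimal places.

2.458 bits/symbol

Probabilities are the counts divided by 120.
Repeatedly combine the two least-probable nodes; the expected code length is the sum of the merged weights.
merge 11/120 + 1/10 → 23/120
merge 7/60 + 3/20 → 4/15
merge 11/60 + 23/120 → 3/8
merge 4/15 + 43/120 → 5/8
merge 3/8 + 5/8 → 1
L = 23/120 + 4/15 + 3/8 + 5/8 + 1 = 59/24 ≈ 2.458 bits/symbol.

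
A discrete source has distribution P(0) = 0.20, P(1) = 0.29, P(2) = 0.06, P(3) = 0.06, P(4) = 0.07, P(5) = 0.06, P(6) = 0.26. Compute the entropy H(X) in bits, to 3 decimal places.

2.487 bits

H = −Σ pᵢ log₂ pᵢ.
−0.20·log₂(0.20) = 0.4644
−0.29·log₂(0.29) = 0.5179
−0.06·log₂(0.06) = 0.2435
−0.06·log₂(0.06) = 0.2435
−0.07·log₂(0.07) = 0.2686
−0.06·log₂(0.06) = 0.2435
−0.26·log₂(0.26) = 0.5053
Sum ≈ 2.4867 → 2.487 bits.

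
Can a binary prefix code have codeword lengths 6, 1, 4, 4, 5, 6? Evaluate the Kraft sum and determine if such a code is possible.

With common denominator 2^6 = 64: Σ 2^(−ℓᵢ) = 1/64 + 32/64 + 4/64 + 4/64 + 2/64 + 1/64 = 44/64 = 0.6875.
Kraft's inequality requires Σ ≤ 1; here Σ = 0.6875 ≤ 1, so such a prefix code exists.

0.6875; yes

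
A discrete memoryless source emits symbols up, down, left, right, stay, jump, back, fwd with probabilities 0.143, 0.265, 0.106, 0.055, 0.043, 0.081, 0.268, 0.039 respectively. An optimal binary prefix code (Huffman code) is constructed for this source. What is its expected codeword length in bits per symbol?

Repeatedly combine the two least-probable nodes; the expected code length is the sum of the merged weights.
merge 39/1000 + 43/1000 → 41/500
merge 11/200 + 81/1000 → 17/125
merge 41/500 + 53/500 → 47/250
merge 17/125 + 143/1000 → 279/1000
merge 47/250 + 53/200 → 453/1000
merge 67/250 + 279/1000 → 547/1000
merge 453/1000 + 547/1000 → 1
L = 41/500 + 17/125 + 47/250 + 279/1000 + 453/1000 + 547/1000 + 1 = 537/200 = 2.685 bits/symbol.

2.685 bits/symbol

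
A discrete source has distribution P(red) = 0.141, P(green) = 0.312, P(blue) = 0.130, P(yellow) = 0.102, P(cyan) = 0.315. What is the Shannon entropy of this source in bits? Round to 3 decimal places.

H = −Σ pᵢ log₂ pᵢ.
−0.141·log₂(0.141) = 0.3985
−0.312·log₂(0.312) = 0.5243
−0.130·log₂(0.130) = 0.3826
−0.102·log₂(0.102) = 0.3359
−0.315·log₂(0.315) = 0.5250
Sum ≈ 2.1663 → 2.166 bits.

2.166 bits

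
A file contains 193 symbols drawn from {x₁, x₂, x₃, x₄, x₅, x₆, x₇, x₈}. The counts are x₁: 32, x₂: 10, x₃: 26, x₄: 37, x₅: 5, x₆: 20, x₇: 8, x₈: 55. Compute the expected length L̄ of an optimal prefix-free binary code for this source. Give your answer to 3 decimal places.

2.710 bits/symbol

Probabilities are the counts divided by 193.
Repeatedly combine the two least-probable nodes; the expected code length is the sum of the merged weights.
merge 5/193 + 8/193 → 13/193
merge 10/193 + 13/193 → 23/193
merge 20/193 + 23/193 → 43/193
merge 26/193 + 32/193 → 58/193
merge 37/193 + 43/193 → 80/193
merge 55/193 + 58/193 → 113/193
merge 80/193 + 113/193 → 1
L = 13/193 + 23/193 + 43/193 + 58/193 + 80/193 + 113/193 + 1 = 523/193 ≈ 2.710 bits/symbol.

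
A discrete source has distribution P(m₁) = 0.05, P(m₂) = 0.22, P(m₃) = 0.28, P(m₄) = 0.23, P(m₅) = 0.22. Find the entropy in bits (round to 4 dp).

H = −Σ pᵢ log₂ pᵢ.
−0.05·log₂(0.05) = 0.2161
−0.22·log₂(0.22) = 0.4806
−0.28·log₂(0.28) = 0.5142
−0.23·log₂(0.23) = 0.4877
−0.22·log₂(0.22) = 0.4806
Sum ≈ 2.1791 → 2.1791 bits.

2.1791 bits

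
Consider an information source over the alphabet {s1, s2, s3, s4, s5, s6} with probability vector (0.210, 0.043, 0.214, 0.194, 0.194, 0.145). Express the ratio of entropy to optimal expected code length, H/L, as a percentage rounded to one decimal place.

Entropy H = −Σ p log₂ p ≈ 2.4659 bits.
Huffman merges: 43/1000+29/200→47/250; 47/250+97/500→191/500; 97/500+21/100→101/250; 107/500+191/500→149/250; 101/250+149/250→1. L = 257/100 ≈ 2.5700.
Efficiency = H/L = 2.4659/2.5700 = 96.0%.

96.0%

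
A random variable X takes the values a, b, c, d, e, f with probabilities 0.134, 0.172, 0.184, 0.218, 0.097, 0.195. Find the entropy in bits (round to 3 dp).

H = −Σ pᵢ log₂ pᵢ.
−0.134·log₂(0.134) = 0.3886
−0.172·log₂(0.172) = 0.4368
−0.184·log₂(0.184) = 0.4494
−0.218·log₂(0.218) = 0.4791
−0.097·log₂(0.097) = 0.3265
−0.195·log₂(0.195) = 0.4599
Sum ≈ 2.5402 → 2.540 bits.

2.540 bits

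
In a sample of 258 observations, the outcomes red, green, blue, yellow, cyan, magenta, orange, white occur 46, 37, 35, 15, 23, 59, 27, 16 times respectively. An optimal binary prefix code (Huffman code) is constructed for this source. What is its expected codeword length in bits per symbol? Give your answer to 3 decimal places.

Probabilities are the counts divided by 258.
Repeatedly combine the two least-probable nodes; the expected code length is the sum of the merged weights.
merge 5/86 + 8/129 → 31/258
merge 23/258 + 9/86 → 25/129
merge 31/258 + 35/258 → 11/43
merge 37/258 + 23/129 → 83/258
merge 25/129 + 59/258 → 109/258
merge 11/43 + 83/258 → 149/258
merge 109/258 + 149/258 → 1
L = 31/258 + 25/129 + 11/43 + 83/258 + 109/258 + 149/258 + 1 = 373/129 ≈ 2.891 bits/symbol.

2.891 bits/symbol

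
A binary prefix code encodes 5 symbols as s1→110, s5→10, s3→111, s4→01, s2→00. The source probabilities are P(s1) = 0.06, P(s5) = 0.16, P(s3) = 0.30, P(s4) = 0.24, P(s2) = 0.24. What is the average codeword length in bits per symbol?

L̄ = Σ pᵢ·ℓᵢ = 0.06·3 + 0.16·2 + 0.30·3 + 0.24·2 + 0.24·2 = 2.36 bits/symbol.

2.36 bits/symbol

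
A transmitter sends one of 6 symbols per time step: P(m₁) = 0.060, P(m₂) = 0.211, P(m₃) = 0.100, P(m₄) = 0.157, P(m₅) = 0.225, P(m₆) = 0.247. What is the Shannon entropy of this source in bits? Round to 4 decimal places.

H = −Σ pᵢ log₂ pᵢ.
−0.060·log₂(0.060) = 0.2435
−0.211·log₂(0.211) = 0.4736
−0.100·log₂(0.100) = 0.3322
−0.157·log₂(0.157) = 0.4194
−0.225·log₂(0.225) = 0.4842
−0.247·log₂(0.247) = 0.4983
Sum ≈ 2.4512 → 2.4512 bits.

2.4512 bits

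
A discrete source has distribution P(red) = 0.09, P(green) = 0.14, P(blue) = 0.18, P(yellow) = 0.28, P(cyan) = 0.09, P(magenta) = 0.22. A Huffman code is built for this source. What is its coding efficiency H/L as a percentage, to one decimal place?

Entropy H = −Σ p log₂ p ≈ 2.4625 bits.
Huffman merges: 9/100+9/100→9/50; 7/50+9/50→8/25; 9/50+11/50→2/5; 7/25+8/25→3/5; 2/5+3/5→1. L = 5/2 ≈ 2.5000.
Efficiency = H/L = 2.4625/2.5000 = 98.5%.

98.5%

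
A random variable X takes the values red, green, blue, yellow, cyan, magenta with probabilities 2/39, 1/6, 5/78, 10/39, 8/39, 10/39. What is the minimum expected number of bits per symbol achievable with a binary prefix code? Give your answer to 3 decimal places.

2.397 bits/symbol

Repeatedly combine the two least-probable nodes; the expected code length is the sum of the merged weights.
merge 2/39 + 5/78 → 3/26
merge 3/26 + 1/6 → 11/39
merge 8/39 + 10/39 → 6/13
merge 10/39 + 11/39 → 7/13
merge 6/13 + 7/13 → 1
L = 3/26 + 11/39 + 6/13 + 7/13 + 1 = 187/78 ≈ 2.397 bits/symbol.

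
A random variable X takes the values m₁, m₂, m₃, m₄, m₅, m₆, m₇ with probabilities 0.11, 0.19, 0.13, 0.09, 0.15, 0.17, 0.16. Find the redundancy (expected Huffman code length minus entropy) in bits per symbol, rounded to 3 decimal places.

0.041 bits

Entropy H = −Σ p log₂ p ≈ 2.7690 bits.
Huffman merges: 9/100+11/100→1/5; 13/100+3/20→7/25; 4/25+17/100→33/100; 19/100+1/5→39/100; 7/25+33/100→61/100; 39/100+61/100→1. L = 281/100 ≈ 2.8100.
L − H = 2.8100 − 2.7690 = 0.041 bits.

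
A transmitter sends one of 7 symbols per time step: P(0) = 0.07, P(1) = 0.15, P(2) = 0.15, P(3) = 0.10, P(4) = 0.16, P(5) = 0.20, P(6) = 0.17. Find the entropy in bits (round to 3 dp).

H = −Σ pᵢ log₂ pᵢ.
−0.07·log₂(0.07) = 0.2686
−0.15·log₂(0.15) = 0.4105
−0.15·log₂(0.15) = 0.4105
−0.10·log₂(0.10) = 0.3322
−0.16·log₂(0.16) = 0.4230
−0.20·log₂(0.20) = 0.4644
−0.17·log₂(0.17) = 0.4346
Sum ≈ 2.7438 → 2.744 bits.

2.744 bits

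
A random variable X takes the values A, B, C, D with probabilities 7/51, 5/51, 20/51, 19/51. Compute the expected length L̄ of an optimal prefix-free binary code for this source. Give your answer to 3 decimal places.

Repeatedly combine the two least-probable nodes; the expected code length is the sum of the merged weights.
merge 5/51 + 7/51 → 4/17
merge 4/17 + 19/51 → 31/51
merge 20/51 + 31/51 → 1
L = 4/17 + 31/51 + 1 = 94/51 ≈ 1.843 bits/symbol.

1.843 bits/symbol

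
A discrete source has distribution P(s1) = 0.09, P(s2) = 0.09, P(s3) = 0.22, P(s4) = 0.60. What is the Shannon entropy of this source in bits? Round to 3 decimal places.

H = −Σ pᵢ log₂ pᵢ.
−0.09·log₂(0.09) = 0.3127
−0.09·log₂(0.09) = 0.3127
−0.22·log₂(0.22) = 0.4806
−0.60·log₂(0.60) = 0.4422
Sum ≈ 1.5481 → 1.548 bits.

1.548 bits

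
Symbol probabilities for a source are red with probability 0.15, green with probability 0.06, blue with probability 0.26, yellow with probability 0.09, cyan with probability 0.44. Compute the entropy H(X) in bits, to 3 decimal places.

H = −Σ pᵢ log₂ pᵢ.
−0.15·log₂(0.15) = 0.4105
−0.06·log₂(0.06) = 0.2435
−0.26·log₂(0.26) = 0.5053
−0.09·log₂(0.09) = 0.3127
−0.44·log₂(0.44) = 0.5211
Sum ≈ 1.9932 → 1.993 bits.

1.993 bits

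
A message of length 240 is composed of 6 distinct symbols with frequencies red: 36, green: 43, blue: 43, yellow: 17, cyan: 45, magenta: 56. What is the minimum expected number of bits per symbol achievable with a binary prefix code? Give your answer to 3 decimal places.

Probabilities are the counts divided by 240.
Repeatedly combine the two least-probable nodes; the expected code length is the sum of the merged weights.
merge 17/240 + 3/20 → 53/240
merge 43/240 + 43/240 → 43/120
merge 3/16 + 53/240 → 49/120
merge 7/30 + 43/120 → 71/120
merge 49/120 + 71/120 → 1
L = 53/240 + 43/120 + 49/120 + 71/120 + 1 = 619/240 ≈ 2.579 bits/symbol.

2.579 bits/symbol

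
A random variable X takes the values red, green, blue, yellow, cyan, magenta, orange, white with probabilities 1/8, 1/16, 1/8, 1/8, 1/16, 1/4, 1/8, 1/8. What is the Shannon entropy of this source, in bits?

Each probability is a power of 1/2, so log₂(1/p) is an integer.
H = Σ p·log₂(1/p) = 1/8·3 + 1/16·4 + 1/8·3 + 1/8·3 + 1/16·4 + 1/4·2 + 1/8·3 + 1/8·3 = 2.875 bits.

2.875 bits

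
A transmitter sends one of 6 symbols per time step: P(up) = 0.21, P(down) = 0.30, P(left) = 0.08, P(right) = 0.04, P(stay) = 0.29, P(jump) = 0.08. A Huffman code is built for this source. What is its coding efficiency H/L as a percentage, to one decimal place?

98.3%

Entropy H = −Σ p log₂ p ≈ 2.2806 bits.
Huffman merges: 1/25+2/25→3/25; 2/25+3/25→1/5; 1/5+21/100→41/100; 29/100+3/10→59/100; 41/100+59/100→1. L = 58/25 ≈ 2.3200.
Efficiency = H/L = 2.2806/2.3200 = 98.3%.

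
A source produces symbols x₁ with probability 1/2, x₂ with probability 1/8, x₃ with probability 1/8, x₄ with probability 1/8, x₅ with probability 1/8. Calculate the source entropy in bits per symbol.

Each probability is a power of 1/2, so log₂(1/p) is an integer.
H = Σ p·log₂(1/p) = 1/2·1 + 1/8·3 + 1/8·3 + 1/8·3 + 1/8·3 = 2 bits.

2 bits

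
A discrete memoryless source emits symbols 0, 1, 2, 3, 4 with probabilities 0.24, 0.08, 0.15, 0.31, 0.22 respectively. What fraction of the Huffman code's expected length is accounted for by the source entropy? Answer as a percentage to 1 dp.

Entropy H = −Σ p log₂ p ≈ 2.2006 bits.
Huffman merges: 2/25+3/20→23/100; 11/50+23/100→9/20; 6/25+31/100→11/20; 9/20+11/20→1. L = 223/100 ≈ 2.2300.
Efficiency = H/L = 2.2006/2.2300 = 98.7%.

98.7%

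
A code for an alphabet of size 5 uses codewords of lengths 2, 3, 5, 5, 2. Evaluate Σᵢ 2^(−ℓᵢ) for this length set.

0.6875

With common denominator 2^5 = 32: Σ 2^(−ℓᵢ) = 8/32 + 4/32 + 1/32 + 1/32 + 8/32 = 22/32 = 0.6875.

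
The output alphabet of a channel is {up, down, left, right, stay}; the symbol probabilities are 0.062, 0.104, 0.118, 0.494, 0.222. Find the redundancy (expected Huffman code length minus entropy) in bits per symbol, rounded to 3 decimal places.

Entropy H = −Σ p log₂ p ≈ 1.9368 bits.
Huffman merges: 31/500+13/125→83/500; 59/500+83/500→71/250; 111/500+71/250→253/500; 247/500+253/500→1. L = 489/250 ≈ 1.9560.
L − H = 1.9560 − 1.9368 = 0.019 bits.

0.019 bits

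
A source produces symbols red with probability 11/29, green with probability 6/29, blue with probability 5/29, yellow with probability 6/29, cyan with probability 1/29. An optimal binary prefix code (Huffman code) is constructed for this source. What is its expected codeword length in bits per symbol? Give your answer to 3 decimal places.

Repeatedly combine the two least-probable nodes; the expected code length is the sum of the merged weights.
merge 1/29 + 5/29 → 6/29
merge 6/29 + 6/29 → 12/29
merge 6/29 + 11/29 → 17/29
merge 12/29 + 17/29 → 1
L = 6/29 + 12/29 + 17/29 + 1 = 64/29 ≈ 2.207 bits/symbol.

2.207 bits/symbol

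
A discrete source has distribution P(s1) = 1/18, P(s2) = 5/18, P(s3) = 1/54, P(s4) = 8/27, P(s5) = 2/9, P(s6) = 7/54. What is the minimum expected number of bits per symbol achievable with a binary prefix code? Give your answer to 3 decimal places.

Repeatedly combine the two least-probable nodes; the expected code length is the sum of the merged weights.
merge 1/54 + 1/18 → 2/27
merge 2/27 + 7/54 → 11/54
merge 11/54 + 2/9 → 23/54
merge 5/18 + 8/27 → 31/54
merge 23/54 + 31/54 → 1
L = 2/27 + 11/54 + 23/54 + 31/54 + 1 = 41/18 ≈ 2.278 bits/symbol.

2.278 bits/symbol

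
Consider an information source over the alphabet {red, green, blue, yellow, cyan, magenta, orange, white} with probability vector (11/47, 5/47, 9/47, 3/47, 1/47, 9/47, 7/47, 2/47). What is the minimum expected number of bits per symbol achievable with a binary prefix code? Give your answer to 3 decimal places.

2.766 bits/symbol

Repeatedly combine the two least-probable nodes; the expected code length is the sum of the merged weights.
merge 1/47 + 2/47 → 3/47
merge 3/47 + 3/47 → 6/47
merge 5/47 + 6/47 → 11/47
merge 7/47 + 9/47 → 16/47
merge 9/47 + 11/47 → 20/47
merge 11/47 + 16/47 → 27/47
merge 20/47 + 27/47 → 1
L = 3/47 + 6/47 + 11/47 + 16/47 + 20/47 + 27/47 + 1 = 130/47 ≈ 2.766 bits/symbol.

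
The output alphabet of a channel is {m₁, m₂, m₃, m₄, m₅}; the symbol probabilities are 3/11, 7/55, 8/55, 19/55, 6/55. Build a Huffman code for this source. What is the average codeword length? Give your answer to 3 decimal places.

2.236 bits/symbol

Repeatedly combine the two least-probable nodes; the expected code length is the sum of the merged weights.
merge 6/55 + 7/55 → 13/55
merge 8/55 + 13/55 → 21/55
merge 3/11 + 19/55 → 34/55
merge 21/55 + 34/55 → 1
L = 13/55 + 21/55 + 34/55 + 1 = 123/55 ≈ 2.236 bits/symbol.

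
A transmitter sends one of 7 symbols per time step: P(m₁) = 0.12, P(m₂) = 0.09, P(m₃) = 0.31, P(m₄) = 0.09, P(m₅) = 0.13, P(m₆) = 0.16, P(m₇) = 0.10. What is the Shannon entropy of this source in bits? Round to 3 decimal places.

H = −Σ pᵢ log₂ pᵢ.
−0.12·log₂(0.12) = 0.3671
−0.09·log₂(0.09) = 0.3127
−0.31·log₂(0.31) = 0.5238
−0.09·log₂(0.09) = 0.3127
−0.13·log₂(0.13) = 0.3826
−0.16·log₂(0.16) = 0.4230
−0.10·log₂(0.10) = 0.3322
Sum ≈ 2.6540 → 2.654 bits.

2.654 bits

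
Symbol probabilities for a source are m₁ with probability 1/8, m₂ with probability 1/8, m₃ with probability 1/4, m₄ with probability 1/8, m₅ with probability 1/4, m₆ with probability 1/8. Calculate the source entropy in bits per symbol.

Each probability is a power of 1/2, so log₂(1/p) is an integer.
H = Σ p·log₂(1/p) = 1/8·3 + 1/8·3 + 1/4·2 + 1/8·3 + 1/4·2 + 1/8·3 = 2.5 bits.

2.5 bits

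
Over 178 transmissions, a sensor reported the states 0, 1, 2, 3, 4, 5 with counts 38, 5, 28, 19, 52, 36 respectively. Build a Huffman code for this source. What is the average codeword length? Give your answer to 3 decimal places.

2.427 bits/symbol

Probabilities are the counts divided by 178.
Repeatedly combine the two least-probable nodes; the expected code length is the sum of the merged weights.
merge 5/178 + 19/178 → 12/89
merge 12/89 + 14/89 → 26/89
merge 18/89 + 19/89 → 37/89
merge 26/89 + 26/89 → 52/89
merge 37/89 + 52/89 → 1
L = 12/89 + 26/89 + 37/89 + 52/89 + 1 = 216/89 ≈ 2.427 bits/symbol.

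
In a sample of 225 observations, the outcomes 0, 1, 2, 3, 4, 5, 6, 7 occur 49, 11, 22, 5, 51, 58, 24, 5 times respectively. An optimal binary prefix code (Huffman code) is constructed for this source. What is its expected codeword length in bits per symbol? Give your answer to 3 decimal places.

Probabilities are the counts divided by 225.
Repeatedly combine the two least-probable nodes; the expected code length is the sum of the merged weights.
merge 1/45 + 1/45 → 2/45
merge 2/45 + 11/225 → 7/75
merge 7/75 + 22/225 → 43/225
merge 8/75 + 43/225 → 67/225
merge 49/225 + 17/75 → 4/9
merge 58/225 + 67/225 → 5/9
merge 4/9 + 5/9 → 1
L = 2/45 + 7/75 + 43/225 + 67/225 + 4/9 + 5/9 + 1 = 197/75 ≈ 2.627 bits/symbol.

2.627 bits/symbol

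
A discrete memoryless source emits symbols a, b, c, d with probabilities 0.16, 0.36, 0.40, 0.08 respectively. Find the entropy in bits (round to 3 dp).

H = −Σ pᵢ log₂ pᵢ.
−0.16·log₂(0.16) = 0.4230
−0.36·log₂(0.36) = 0.5306
−0.40·log₂(0.40) = 0.5288
−0.08·log₂(0.08) = 0.2915
Sum ≈ 1.7739 → 1.774 bits.

1.774 bits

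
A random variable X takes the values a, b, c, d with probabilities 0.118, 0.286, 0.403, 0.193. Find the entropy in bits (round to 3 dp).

1.867 bits

H = −Σ pᵢ log₂ pᵢ.
−0.118·log₂(0.118) = 0.3638
−0.286·log₂(0.286) = 0.5165
−0.403·log₂(0.403) = 0.5284
−0.193·log₂(0.193) = 0.4581
Sum ≈ 1.8667 → 1.867 bits.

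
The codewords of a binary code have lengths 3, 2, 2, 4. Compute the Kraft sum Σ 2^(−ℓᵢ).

0.6875

With common denominator 2^4 = 16: Σ 2^(−ℓᵢ) = 2/16 + 4/16 + 4/16 + 1/16 = 11/16 = 0.6875.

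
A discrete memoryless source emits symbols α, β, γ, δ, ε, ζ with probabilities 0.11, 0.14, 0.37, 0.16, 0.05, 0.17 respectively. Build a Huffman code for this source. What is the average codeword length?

2.42 bits/symbol

Repeatedly combine the two least-probable nodes; the expected code length is the sum of the merged weights.
merge 1/20 + 11/100 → 4/25
merge 7/50 + 4/25 → 3/10
merge 4/25 + 17/100 → 33/100
merge 3/10 + 33/100 → 63/100
merge 37/100 + 63/100 → 1
L = 4/25 + 3/10 + 33/100 + 63/100 + 1 = 121/50 = 2.42 bits/symbol.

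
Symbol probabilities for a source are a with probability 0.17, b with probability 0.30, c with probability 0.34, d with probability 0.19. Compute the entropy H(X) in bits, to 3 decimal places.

H = −Σ pᵢ log₂ pᵢ.
−0.17·log₂(0.17) = 0.4346
−0.30·log₂(0.30) = 0.5211
−0.34·log₂(0.34) = 0.5292
−0.19·log₂(0.19) = 0.4552
Sum ≈ 1.9401 → 1.940 bits.

1.940 bits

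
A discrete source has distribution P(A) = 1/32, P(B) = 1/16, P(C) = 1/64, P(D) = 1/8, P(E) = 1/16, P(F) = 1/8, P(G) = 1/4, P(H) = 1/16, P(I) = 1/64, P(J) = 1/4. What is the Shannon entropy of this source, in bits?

Each probability is a power of 1/2, so log₂(1/p) is an integer.
H = Σ p·log₂(1/p) = 1/32·5 + 1/16·4 + 1/64·6 + 1/8·3 + 1/16·4 + 1/8·3 + 1/4·2 + 1/16·4 + 1/64·6 + 1/4·2 = 2.84375 bits.

2.84375 bits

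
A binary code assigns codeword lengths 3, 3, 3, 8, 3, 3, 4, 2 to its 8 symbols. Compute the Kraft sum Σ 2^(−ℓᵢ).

With common denominator 2^8 = 256: Σ 2^(−ℓᵢ) = 32/256 + 32/256 + 32/256 + 1/256 + 32/256 + 32/256 + 16/256 + 64/256 = 241/256 = 0.94140625.

0.94140625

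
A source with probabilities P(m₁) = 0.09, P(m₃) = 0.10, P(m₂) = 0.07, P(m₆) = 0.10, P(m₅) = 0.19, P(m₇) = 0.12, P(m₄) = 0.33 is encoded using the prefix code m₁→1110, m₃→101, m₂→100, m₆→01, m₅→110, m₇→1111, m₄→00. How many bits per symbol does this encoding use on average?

L̄ = Σ pᵢ·ℓᵢ = 0.09·4 + 0.10·3 + 0.07·3 + 0.10·2 + 0.19·3 + 0.12·4 + 0.33·2 = 2.78 bits/symbol.

2.78 bits/symbol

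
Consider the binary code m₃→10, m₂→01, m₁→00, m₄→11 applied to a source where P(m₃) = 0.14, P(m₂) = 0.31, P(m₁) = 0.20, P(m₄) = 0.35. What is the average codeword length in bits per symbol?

2 bits/symbol

L̄ = Σ pᵢ·ℓᵢ = 0.14·2 + 0.31·2 + 0.20·2 + 0.35·2 = 2 bits/symbol.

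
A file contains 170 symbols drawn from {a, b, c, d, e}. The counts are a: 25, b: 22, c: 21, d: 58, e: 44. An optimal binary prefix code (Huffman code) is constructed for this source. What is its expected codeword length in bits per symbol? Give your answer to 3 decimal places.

Probabilities are the counts divided by 170.
Repeatedly combine the two least-probable nodes; the expected code length is the sum of the merged weights.
merge 21/170 + 11/85 → 43/170
merge 5/34 + 43/170 → 2/5
merge 22/85 + 29/85 → 3/5
merge 2/5 + 3/5 → 1
L = 43/170 + 2/5 + 3/5 + 1 = 383/170 ≈ 2.253 bits/symbol.

2.253 bits/symbol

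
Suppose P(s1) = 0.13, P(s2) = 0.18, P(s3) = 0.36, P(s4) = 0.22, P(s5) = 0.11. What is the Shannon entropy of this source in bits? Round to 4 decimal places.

2.1894 bits

H = −Σ pᵢ log₂ pᵢ.
−0.13·log₂(0.13) = 0.3826
−0.18·log₂(0.18) = 0.4453
−0.36·log₂(0.36) = 0.5306
−0.22·log₂(0.22) = 0.4806
−0.11·log₂(0.11) = 0.3503
Sum ≈ 2.1894 → 2.1894 bits.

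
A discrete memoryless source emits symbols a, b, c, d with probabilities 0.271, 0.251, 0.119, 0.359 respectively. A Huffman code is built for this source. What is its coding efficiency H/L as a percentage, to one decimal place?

95.4%

Entropy H = −Σ p log₂ p ≈ 1.9070 bits.
Huffman merges: 119/1000+251/1000→37/100; 271/1000+359/1000→63/100; 37/100+63/100→1. L = 2 ≈ 2.0000.
Efficiency = H/L = 1.9070/2.0000 = 95.4%.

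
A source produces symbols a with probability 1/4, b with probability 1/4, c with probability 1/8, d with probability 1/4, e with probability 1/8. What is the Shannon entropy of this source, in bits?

2.25 bits

Each probability is a power of 1/2, so log₂(1/p) is an integer.
H = Σ p·log₂(1/p) = 1/4·2 + 1/4·2 + 1/8·3 + 1/4·2 + 1/8·3 = 2.25 bits.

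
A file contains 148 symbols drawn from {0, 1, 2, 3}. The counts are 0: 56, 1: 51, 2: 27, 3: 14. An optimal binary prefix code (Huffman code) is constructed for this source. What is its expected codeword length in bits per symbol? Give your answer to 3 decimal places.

1.899 bits/symbol

Probabilities are the counts divided by 148.
Repeatedly combine the two least-probable nodes; the expected code length is the sum of the merged weights.
merge 7/74 + 27/148 → 41/148
merge 41/148 + 51/148 → 23/37
merge 14/37 + 23/37 → 1
L = 41/148 + 23/37 + 1 = 281/148 ≈ 1.899 bits/symbol.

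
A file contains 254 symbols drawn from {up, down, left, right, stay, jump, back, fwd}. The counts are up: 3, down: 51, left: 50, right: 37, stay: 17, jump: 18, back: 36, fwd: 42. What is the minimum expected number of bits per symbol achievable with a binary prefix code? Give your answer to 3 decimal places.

Probabilities are the counts divided by 254.
Repeatedly combine the two least-probable nodes; the expected code length is the sum of the merged weights.
merge 3/254 + 17/254 → 10/127
merge 9/127 + 10/127 → 19/127
merge 18/127 + 37/254 → 73/254
merge 19/127 + 21/127 → 40/127
merge 25/127 + 51/254 → 101/254
merge 73/254 + 40/127 → 153/254
merge 101/254 + 153/254 → 1
L = 10/127 + 19/127 + 73/254 + 40/127 + 101/254 + 153/254 + 1 = 719/254 ≈ 2.831 bits/symbol.

2.831 bits/symbol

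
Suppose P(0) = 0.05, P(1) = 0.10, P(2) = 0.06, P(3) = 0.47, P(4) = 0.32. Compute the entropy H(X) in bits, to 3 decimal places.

H = −Σ pᵢ log₂ pᵢ.
−0.05·log₂(0.05) = 0.2161
−0.10·log₂(0.10) = 0.3322
−0.06·log₂(0.06) = 0.2435
−0.47·log₂(0.47) = 0.5120
−0.32·log₂(0.32) = 0.5260
Sum ≈ 1.8298 → 1.830 bits.

1.830 bits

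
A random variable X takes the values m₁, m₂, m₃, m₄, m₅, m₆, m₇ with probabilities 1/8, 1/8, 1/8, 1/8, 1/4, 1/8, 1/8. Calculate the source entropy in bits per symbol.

Each probability is a power of 1/2, so log₂(1/p) is an integer.
H = Σ p·log₂(1/p) = 1/8·3 + 1/8·3 + 1/8·3 + 1/8·3 + 1/4·2 + 1/8·3 + 1/8·3 = 2.75 bits.

2.75 bits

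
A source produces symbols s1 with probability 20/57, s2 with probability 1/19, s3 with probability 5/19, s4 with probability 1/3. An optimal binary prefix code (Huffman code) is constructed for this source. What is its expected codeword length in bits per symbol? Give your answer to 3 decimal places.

Repeatedly combine the two least-probable nodes; the expected code length is the sum of the merged weights.
merge 1/19 + 5/19 → 6/19
merge 6/19 + 1/3 → 37/57
merge 20/57 + 37/57 → 1
L = 6/19 + 37/57 + 1 = 112/57 ≈ 1.965 bits/symbol.

1.965 bits/symbol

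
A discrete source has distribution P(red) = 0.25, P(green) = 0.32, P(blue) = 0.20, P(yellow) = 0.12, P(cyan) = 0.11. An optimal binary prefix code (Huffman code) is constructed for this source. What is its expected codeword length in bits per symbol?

2.23 bits/symbol

Repeatedly combine the two least-probable nodes; the expected code length is the sum of the merged weights.
merge 11/100 + 3/25 → 23/100
merge 1/5 + 23/100 → 43/100
merge 1/4 + 8/25 → 57/100
merge 43/100 + 57/100 → 1
L = 23/100 + 43/100 + 57/100 + 1 = 223/100 = 2.23 bits/symbol.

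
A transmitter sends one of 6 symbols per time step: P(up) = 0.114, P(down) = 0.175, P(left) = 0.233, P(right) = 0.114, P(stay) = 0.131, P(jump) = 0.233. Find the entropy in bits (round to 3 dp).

H = −Σ pᵢ log₂ pᵢ.
−0.114·log₂(0.114) = 0.3571
−0.175·log₂(0.175) = 0.4401
−0.233·log₂(0.233) = 0.4897
−0.114·log₂(0.114) = 0.3571
−0.131·log₂(0.131) = 0.3841
−0.233·log₂(0.233) = 0.4897
Sum ≈ 2.5178 → 2.518 bits.

2.518 bits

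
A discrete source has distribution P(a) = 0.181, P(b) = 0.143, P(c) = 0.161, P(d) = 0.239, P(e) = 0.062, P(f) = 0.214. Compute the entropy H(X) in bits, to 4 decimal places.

2.4900 bits

H = −Σ pᵢ log₂ pᵢ.
−0.181·log₂(0.181) = 0.4463
−0.143·log₂(0.143) = 0.4012
−0.161·log₂(0.161) = 0.4242
−0.239·log₂(0.239) = 0.4935
−0.062·log₂(0.062) = 0.2487
−0.214·log₂(0.214) = 0.4760
Sum ≈ 2.4900 → 2.4900 bits.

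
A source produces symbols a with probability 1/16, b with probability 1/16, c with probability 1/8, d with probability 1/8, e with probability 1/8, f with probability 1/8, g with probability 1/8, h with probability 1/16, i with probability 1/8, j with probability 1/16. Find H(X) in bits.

Each probability is a power of 1/2, so log₂(1/p) is an integer.
H = Σ p·log₂(1/p) = 1/16·4 + 1/16·4 + 1/8·3 + 1/8·3 + 1/8·3 + 1/8·3 + 1/8·3 + 1/16·4 + 1/8·3 + 1/16·4 = 3.25 bits.

3.25 bits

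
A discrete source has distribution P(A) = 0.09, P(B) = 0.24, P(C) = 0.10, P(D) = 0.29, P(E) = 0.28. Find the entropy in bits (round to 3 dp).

2.171 bits

H = −Σ pᵢ log₂ pᵢ.
−0.09·log₂(0.09) = 0.3127
−0.24·log₂(0.24) = 0.4941
−0.10·log₂(0.10) = 0.3322
−0.29·log₂(0.29) = 0.5179
−0.28·log₂(0.28) = 0.5142
Sum ≈ 2.1711 → 2.171 bits.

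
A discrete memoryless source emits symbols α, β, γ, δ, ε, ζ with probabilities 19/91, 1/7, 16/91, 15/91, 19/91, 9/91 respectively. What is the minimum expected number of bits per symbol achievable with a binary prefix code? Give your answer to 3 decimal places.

Repeatedly combine the two least-probable nodes; the expected code length is the sum of the merged weights.
merge 9/91 + 1/7 → 22/91
merge 15/91 + 16/91 → 31/91
merge 19/91 + 19/91 → 38/91
merge 22/91 + 31/91 → 53/91
merge 38/91 + 53/91 → 1
L = 22/91 + 31/91 + 38/91 + 53/91 + 1 = 235/91 ≈ 2.582 bits/symbol.

2.582 bits/symbol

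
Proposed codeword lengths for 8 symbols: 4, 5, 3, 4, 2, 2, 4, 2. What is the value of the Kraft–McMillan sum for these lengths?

1.09375

With common denominator 2^5 = 32: Σ 2^(−ℓᵢ) = 2/32 + 1/32 + 4/32 + 2/32 + 8/32 + 8/32 + 2/32 + 8/32 = 35/32 = 1.09375.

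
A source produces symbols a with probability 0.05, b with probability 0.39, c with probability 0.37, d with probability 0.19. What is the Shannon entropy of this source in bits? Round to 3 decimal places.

H = −Σ pᵢ log₂ pᵢ.
−0.05·log₂(0.05) = 0.2161
−0.39·log₂(0.39) = 0.5298
−0.37·log₂(0.37) = 0.5307
−0.19·log₂(0.19) = 0.4552
Sum ≈ 1.7318 → 1.732 bits.

1.732 bits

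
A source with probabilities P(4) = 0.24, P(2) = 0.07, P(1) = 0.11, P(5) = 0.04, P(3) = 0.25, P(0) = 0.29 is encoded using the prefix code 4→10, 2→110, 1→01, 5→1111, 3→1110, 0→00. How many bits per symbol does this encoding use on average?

L̄ = Σ pᵢ·ℓᵢ = 0.24·2 + 0.07·3 + 0.11·2 + 0.04·4 + 0.25·4 + 0.29·2 = 2.65 bits/symbol.

2.65 bits/symbol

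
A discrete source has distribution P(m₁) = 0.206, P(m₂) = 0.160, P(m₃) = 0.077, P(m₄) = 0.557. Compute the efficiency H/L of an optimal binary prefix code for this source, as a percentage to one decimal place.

Entropy H = −Σ p log₂ p ≈ 1.6476 bits.
Huffman merges: 77/1000+4/25→237/1000; 103/500+237/1000→443/1000; 443/1000+557/1000→1. L = 42/25 ≈ 1.6800.
Efficiency = H/L = 1.6476/1.6800 = 98.1%.

98.1%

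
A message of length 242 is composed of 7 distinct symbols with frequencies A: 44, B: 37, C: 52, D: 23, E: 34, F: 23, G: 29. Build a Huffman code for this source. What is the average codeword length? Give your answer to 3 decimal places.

2.785 bits/symbol

Probabilities are the counts divided by 242.
Repeatedly combine the two least-probable nodes; the expected code length is the sum of the merged weights.
merge 23/242 + 23/242 → 23/121
merge 29/242 + 17/121 → 63/242
merge 37/242 + 2/11 → 81/242
merge 23/121 + 26/121 → 49/121
merge 63/242 + 81/242 → 72/121
merge 49/121 + 72/121 → 1
L = 23/121 + 63/242 + 81/242 + 49/121 + 72/121 + 1 = 337/121 ≈ 2.785 bits/symbol.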